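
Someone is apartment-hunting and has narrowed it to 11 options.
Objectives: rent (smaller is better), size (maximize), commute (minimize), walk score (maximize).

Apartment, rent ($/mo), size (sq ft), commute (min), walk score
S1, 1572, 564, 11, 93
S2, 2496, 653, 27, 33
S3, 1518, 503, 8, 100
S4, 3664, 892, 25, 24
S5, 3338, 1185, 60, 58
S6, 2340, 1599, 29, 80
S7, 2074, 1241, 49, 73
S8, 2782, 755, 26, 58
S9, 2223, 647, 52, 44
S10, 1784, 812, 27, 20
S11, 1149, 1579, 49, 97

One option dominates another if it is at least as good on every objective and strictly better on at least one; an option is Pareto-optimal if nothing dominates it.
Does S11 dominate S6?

S11 vs S6: S11 is worse on size (1579 vs 1599), so it does not dominate S6.

No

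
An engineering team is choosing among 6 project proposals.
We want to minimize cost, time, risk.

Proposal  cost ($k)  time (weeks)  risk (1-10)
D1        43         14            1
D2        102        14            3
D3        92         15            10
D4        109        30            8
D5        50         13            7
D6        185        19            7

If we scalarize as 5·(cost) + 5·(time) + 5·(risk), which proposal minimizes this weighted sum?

D1: 5·43 + 5·14 + 5·1 = 290
D2: 5·102 + 5·14 + 5·3 = 595
D3: 5·92 + 5·15 + 5·10 = 585
D4: 5·109 + 5·30 + 5·8 = 735
D5: 5·50 + 5·13 + 5·7 = 350
D6: 5·185 + 5·19 + 5·7 = 1055
Lowest: D1 at 290.

D1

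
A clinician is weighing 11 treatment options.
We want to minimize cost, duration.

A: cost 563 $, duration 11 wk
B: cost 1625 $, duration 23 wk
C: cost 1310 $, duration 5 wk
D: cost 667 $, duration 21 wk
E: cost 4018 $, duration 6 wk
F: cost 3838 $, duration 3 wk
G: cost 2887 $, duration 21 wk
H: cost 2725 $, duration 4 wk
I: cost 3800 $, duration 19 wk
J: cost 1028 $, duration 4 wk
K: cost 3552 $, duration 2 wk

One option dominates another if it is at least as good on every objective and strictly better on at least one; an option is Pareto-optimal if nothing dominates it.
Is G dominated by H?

H vs G: cost 2725≤2887, duration 4≤21 — H is at least as good on every objective with at least one strict improvement.

Yes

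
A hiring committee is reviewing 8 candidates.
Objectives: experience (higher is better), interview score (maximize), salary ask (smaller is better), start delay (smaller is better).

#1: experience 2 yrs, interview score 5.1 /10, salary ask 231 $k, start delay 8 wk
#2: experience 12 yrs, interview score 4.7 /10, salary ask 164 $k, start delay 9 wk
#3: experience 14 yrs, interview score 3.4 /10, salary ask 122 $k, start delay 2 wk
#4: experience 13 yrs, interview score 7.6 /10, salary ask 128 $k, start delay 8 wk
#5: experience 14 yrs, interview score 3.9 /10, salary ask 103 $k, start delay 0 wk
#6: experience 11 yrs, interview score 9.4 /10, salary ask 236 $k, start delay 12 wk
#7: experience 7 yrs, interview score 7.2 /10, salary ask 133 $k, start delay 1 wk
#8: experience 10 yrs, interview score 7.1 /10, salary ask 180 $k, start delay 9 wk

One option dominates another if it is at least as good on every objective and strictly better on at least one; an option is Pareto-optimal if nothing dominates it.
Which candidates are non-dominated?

#4, #5, #6, #7

#1: dominated by #4 (experience 13≥2, interview score 7.6≥5.1, salary ask 128≤231, start delay 8≤8).
#2: dominated by #4 (experience 13≥12, interview score 7.6≥4.7, salary ask 128≤164, start delay 8≤9).
#3: dominated by #5 (experience 14≥14, interview score 3.9≥3.4, salary ask 103≤122, start delay 0≤2).
#4: not dominated.
#5: not dominated (best salary ask).
#6: not dominated (best interview score).
#7: not dominated.
#8: dominated by #4 (experience 13≥10, interview score 7.6≥7.1, salary ask 128≤180, start delay 8≤9).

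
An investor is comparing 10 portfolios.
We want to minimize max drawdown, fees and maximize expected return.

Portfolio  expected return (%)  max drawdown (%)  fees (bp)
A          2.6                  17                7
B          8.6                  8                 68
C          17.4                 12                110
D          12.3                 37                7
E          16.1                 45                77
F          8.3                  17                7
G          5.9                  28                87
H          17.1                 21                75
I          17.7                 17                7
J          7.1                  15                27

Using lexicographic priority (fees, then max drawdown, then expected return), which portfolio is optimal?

I

First minimize fees: best is 7, kept {A, D, F, I}.
Then minimize max drawdown: best is 17, kept {A, F, I}.
Then maximize expected return: best is 17.7, kept {I}.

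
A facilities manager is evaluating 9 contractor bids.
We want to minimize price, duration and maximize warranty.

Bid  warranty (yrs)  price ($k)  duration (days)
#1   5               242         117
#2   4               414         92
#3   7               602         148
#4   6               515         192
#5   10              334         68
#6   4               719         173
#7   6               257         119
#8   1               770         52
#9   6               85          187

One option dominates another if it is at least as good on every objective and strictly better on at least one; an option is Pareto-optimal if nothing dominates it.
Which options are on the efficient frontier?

#1: not dominated.
#2: dominated by #5 (warranty 10≥4, price 334≤414, duration 68≤92).
#3: dominated by #5 (warranty 10≥7, price 334≤602, duration 68≤148).
#4: dominated by #5 (warranty 10≥6, price 334≤515, duration 68≤192).
#5: not dominated (best warranty).
#6: dominated by #1 (warranty 5≥4, price 242≤719, duration 117≤173).
#7: not dominated.
#8: not dominated (best duration).
#9: not dominated (best price).

#1, #5, #7, #8, #9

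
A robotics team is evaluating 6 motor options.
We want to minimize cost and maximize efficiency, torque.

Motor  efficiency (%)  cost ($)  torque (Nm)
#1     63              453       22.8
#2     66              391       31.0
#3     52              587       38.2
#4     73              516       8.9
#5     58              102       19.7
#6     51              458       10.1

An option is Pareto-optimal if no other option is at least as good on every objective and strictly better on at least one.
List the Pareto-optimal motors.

#2, #3, #4, #5

#1: dominated by #2 (efficiency 66≥63, cost 391≤453, torque 31.0≥22.8).
#2: not dominated.
#3: not dominated (best torque).
#4: not dominated (best efficiency).
#5: not dominated (best cost).
#6: dominated by #1 (efficiency 63≥51, cost 453≤458, torque 22.8≥10.1).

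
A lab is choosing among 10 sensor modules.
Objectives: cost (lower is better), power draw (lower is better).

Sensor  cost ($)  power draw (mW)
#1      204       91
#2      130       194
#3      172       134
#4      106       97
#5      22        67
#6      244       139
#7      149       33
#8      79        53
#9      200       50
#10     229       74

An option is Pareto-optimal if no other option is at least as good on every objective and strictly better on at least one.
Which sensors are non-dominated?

#5, #7, #8

#1: dominated by #5 (cost 22≤204, power draw 67≤91).
#2: dominated by #4 (cost 106≤130, power draw 97≤194).
#3: dominated by #4 (cost 106≤172, power draw 97≤134).
#4: dominated by #5 (cost 22≤106, power draw 67≤97).
#5: not dominated (best cost).
#6: dominated by #1 (cost 204≤244, power draw 91≤139).
#7: not dominated (best power draw).
#8: not dominated.
#9: dominated by #7 (cost 149≤200, power draw 33≤50).
#10: dominated by #5 (cost 22≤229, power draw 67≤74).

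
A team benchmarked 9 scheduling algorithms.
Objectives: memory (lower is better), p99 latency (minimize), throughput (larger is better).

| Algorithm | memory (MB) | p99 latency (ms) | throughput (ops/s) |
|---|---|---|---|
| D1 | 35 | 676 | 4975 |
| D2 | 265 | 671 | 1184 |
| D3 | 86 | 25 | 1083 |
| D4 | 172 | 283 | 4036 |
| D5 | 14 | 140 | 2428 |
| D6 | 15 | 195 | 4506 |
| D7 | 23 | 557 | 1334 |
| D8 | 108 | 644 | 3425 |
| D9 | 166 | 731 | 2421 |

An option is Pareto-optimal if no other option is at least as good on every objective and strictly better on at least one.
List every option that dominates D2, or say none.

D4, D5, D6, D7, D8

D4: memory 172≤265, p99 latency 283≤671, throughput 4036≥1184 — dominates D2.
D5: memory 14≤265, p99 latency 140≤671, throughput 2428≥1184 — dominates D2.
D6: memory 15≤265, p99 latency 195≤671, throughput 4506≥1184 — dominates D2.
D7: memory 23≤265, p99 latency 557≤671, throughput 1334≥1184 — dominates D2.
D8: memory 108≤265, p99 latency 644≤671, throughput 3425≥1184 — dominates D2.
Others (D1, D3, D9) are each worse than D2 on at least one objective.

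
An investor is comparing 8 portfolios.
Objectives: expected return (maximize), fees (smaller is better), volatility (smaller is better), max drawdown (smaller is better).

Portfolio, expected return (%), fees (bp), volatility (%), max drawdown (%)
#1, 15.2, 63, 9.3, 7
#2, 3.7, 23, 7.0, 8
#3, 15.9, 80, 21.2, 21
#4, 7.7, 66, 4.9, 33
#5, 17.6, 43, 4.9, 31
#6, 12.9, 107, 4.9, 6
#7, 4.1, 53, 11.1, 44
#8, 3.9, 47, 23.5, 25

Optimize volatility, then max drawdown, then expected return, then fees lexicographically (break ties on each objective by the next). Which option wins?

First minimize volatility: best is 4.9, kept {#4, #5, #6}.
Then minimize max drawdown: best is 6, kept {#6}.

#6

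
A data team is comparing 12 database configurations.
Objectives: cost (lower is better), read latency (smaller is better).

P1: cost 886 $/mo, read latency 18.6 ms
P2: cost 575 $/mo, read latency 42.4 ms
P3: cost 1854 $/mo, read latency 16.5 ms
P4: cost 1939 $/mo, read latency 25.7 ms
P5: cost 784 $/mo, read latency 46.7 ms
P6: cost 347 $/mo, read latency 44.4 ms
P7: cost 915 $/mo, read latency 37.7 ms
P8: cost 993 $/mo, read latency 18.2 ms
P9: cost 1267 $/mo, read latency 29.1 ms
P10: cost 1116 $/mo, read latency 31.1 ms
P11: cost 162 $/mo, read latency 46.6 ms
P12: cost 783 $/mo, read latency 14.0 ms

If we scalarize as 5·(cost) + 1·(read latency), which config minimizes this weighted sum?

P1: 5·886 + 1·18.6 = 4448.6
P2: 5·575 + 1·42.4 = 2917.4
P3: 5·1854 + 1·16.5 = 9286.5
P4: 5·1939 + 1·25.7 = 9720.7
P5: 5·784 + 1·46.7 = 3966.7
P6: 5·347 + 1·44.4 = 1779.4
P7: 5·915 + 1·37.7 = 4612.7
P8: 5·993 + 1·18.2 = 4983.2
P9: 5·1267 + 1·29.1 = 6364.1
P10: 5·1116 + 1·31.1 = 5611.1
P11: 5·162 + 1·46.6 = 856.6
P12: 5·783 + 1·14.0 = 3929.0
Lowest: P11 at 856.6.

P11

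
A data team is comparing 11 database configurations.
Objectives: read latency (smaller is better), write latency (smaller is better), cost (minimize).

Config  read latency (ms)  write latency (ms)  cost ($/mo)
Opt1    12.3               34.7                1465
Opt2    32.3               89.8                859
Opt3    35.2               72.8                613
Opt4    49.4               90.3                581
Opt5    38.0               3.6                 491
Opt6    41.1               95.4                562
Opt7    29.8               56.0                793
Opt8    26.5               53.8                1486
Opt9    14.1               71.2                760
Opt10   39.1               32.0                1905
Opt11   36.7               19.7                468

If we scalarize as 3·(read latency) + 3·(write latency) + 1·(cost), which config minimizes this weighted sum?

Opt5

Opt1: 3·12.3 + 3·34.7 + 1·1465 = 1606.0
Opt2: 3·32.3 + 3·89.8 + 1·859 = 1225.3
Opt3: 3·35.2 + 3·72.8 + 1·613 = 937.0
Opt4: 3·49.4 + 3·90.3 + 1·581 = 1000.1
Opt5: 3·38.0 + 3·3.6 + 1·491 = 615.8
Opt6: 3·41.1 + 3·95.4 + 1·562 = 971.5
Opt7: 3·29.8 + 3·56.0 + 1·793 = 1050.4
Opt8: 3·26.5 + 3·53.8 + 1·1486 = 1726.9
Opt9: 3·14.1 + 3·71.2 + 1·760 = 1015.9
Opt10: 3·39.1 + 3·32.0 + 1·1905 = 2118.3
Opt11: 3·36.7 + 3·19.7 + 1·468 = 637.2
Lowest: Opt5 at 615.8.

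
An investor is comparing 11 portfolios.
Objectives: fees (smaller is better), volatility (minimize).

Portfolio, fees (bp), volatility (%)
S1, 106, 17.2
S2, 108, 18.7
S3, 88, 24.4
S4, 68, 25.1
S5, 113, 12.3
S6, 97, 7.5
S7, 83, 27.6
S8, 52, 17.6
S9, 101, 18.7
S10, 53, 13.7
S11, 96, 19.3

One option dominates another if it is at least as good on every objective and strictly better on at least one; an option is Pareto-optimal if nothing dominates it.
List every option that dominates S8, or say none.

none

S1: worse on fees (106 vs 52).
S2: worse on fees (108 vs 52).
S3: worse on fees (88 vs 52).
S4: worse on fees (68 vs 52).
S5: worse on fees (113 vs 52).
S6: worse on fees (97 vs 52).
S7: worse on fees (83 vs 52).
S9: worse on fees (101 vs 52).
S10: worse on fees (53 vs 52).
S11: worse on fees (96 vs 52).
No option dominates S8.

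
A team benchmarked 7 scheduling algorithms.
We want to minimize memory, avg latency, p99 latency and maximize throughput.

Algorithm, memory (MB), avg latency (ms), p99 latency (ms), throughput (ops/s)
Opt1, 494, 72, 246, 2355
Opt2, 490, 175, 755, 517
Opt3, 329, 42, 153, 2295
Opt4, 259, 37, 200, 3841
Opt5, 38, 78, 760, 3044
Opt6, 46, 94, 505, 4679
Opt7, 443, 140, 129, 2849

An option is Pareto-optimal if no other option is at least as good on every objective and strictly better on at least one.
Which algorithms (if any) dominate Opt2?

Opt3, Opt4, Opt6, Opt7

Opt3: memory 329≤490, avg latency 42≤175, p99 latency 153≤755, throughput 2295≥517 — dominates Opt2.
Opt4: memory 259≤490, avg latency 37≤175, p99 latency 200≤755, throughput 3841≥517 — dominates Opt2.
Opt6: memory 46≤490, avg latency 94≤175, p99 latency 505≤755, throughput 4679≥517 — dominates Opt2.
Opt7: memory 443≤490, avg latency 140≤175, p99 latency 129≤755, throughput 2849≥517 — dominates Opt2.
Others (Opt1, Opt5) are each worse than Opt2 on at least one objective.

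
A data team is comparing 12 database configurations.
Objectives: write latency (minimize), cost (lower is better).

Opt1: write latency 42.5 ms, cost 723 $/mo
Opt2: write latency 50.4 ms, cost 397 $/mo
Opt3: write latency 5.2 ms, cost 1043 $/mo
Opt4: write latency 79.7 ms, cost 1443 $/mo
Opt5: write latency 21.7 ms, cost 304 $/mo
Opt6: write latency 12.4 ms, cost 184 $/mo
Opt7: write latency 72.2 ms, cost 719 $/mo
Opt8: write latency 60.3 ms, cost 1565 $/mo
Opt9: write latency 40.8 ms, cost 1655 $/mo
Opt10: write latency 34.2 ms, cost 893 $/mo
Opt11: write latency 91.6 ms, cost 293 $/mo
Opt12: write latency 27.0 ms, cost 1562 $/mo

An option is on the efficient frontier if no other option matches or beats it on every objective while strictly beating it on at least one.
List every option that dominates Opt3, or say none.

Opt1: worse on write latency (42.5 vs 5.2).
Opt2: worse on write latency (50.4 vs 5.2).
Opt4: worse on write latency (79.7 vs 5.2).
Opt5: worse on write latency (21.7 vs 5.2).
Opt6: worse on write latency (12.4 vs 5.2).
Opt7: worse on write latency (72.2 vs 5.2).
Opt8: worse on write latency (60.3 vs 5.2).
Opt9: worse on write latency (40.8 vs 5.2).
Opt10: worse on write latency (34.2 vs 5.2).
Opt11: worse on write latency (91.6 vs 5.2).
Opt12: worse on write latency (27.0 vs 5.2).
No option dominates Opt3.

none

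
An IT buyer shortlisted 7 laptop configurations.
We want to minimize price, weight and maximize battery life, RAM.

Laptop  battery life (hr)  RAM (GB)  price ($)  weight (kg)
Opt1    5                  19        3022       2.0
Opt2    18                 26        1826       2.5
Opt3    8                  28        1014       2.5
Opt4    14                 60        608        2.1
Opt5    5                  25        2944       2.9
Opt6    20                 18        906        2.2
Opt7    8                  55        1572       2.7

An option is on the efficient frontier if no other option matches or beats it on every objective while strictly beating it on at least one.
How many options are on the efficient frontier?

Opt1: not dominated (best weight).
Opt2: not dominated.
Opt3: dominated by Opt4 (battery life 14≥8, RAM 60≥28, price 608≤1014, weight 2.1≤2.5).
Opt4: not dominated (best RAM).
Opt5: dominated by Opt2 (battery life 18≥5, RAM 26≥25, price 1826≤2944, weight 2.5≤2.9).
Opt6: not dominated (best battery life).
Opt7: dominated by Opt4 (battery life 14≥8, RAM 60≥55, price 608≤1572, weight 2.1≤2.7).
Pareto-optimal: Opt1, Opt2, Opt4, Opt6 → 4.

4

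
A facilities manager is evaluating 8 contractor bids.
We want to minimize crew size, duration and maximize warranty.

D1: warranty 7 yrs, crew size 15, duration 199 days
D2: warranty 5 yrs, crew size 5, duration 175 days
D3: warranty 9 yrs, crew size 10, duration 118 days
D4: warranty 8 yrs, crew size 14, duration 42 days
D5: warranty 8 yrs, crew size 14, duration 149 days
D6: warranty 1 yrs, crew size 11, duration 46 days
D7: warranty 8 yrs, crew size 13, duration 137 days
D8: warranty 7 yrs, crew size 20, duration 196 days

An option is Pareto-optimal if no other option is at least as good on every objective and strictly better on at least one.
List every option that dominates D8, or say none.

D3, D4, D5, D7

D3: warranty 9≥7, crew size 10≤20, duration 118≤196 — dominates D8.
D4: warranty 8≥7, crew size 14≤20, duration 42≤196 — dominates D8.
D5: warranty 8≥7, crew size 14≤20, duration 149≤196 — dominates D8.
D7: warranty 8≥7, crew size 13≤20, duration 137≤196 — dominates D8.
Others (D1, D2, D6) are each worse than D8 on at least one objective.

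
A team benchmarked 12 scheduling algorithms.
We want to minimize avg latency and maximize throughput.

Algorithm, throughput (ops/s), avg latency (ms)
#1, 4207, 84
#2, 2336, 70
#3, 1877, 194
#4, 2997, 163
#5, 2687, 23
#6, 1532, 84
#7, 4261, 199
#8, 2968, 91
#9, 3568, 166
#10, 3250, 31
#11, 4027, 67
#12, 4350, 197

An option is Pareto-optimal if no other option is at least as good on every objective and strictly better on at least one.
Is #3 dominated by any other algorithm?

Yes

#1 vs #3: throughput 4207≥1877, avg latency 84≤194 — #1 is at least as good on every objective and strictly better on at least one, so #1 dominates #3.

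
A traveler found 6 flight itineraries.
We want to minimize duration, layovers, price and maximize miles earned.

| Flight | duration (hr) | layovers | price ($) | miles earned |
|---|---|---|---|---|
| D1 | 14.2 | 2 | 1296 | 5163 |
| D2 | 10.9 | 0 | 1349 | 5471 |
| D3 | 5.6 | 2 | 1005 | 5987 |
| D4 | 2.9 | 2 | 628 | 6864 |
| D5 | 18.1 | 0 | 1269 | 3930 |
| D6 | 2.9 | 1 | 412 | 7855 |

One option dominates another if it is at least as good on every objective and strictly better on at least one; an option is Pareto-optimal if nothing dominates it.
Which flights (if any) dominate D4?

D6: duration 2.9≤2.9, layovers 1≤2, price 412≤628, miles earned 7855≥6864 — dominates D4.
Others (D1, D2, D3, D5) are each worse than D4 on at least one objective.

D6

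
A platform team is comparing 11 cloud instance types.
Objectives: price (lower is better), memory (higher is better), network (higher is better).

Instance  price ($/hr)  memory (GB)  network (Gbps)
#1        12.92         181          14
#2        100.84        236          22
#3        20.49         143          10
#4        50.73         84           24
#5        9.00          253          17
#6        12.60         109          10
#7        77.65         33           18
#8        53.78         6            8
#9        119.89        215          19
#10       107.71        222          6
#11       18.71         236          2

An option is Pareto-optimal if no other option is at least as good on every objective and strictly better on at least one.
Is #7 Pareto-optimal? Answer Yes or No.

#4 vs #7: price 50.73≤77.65, memory 84≥33, network 24≥18 — #4 is at least as good on every objective and strictly better on at least one, so #4 dominates #7.

No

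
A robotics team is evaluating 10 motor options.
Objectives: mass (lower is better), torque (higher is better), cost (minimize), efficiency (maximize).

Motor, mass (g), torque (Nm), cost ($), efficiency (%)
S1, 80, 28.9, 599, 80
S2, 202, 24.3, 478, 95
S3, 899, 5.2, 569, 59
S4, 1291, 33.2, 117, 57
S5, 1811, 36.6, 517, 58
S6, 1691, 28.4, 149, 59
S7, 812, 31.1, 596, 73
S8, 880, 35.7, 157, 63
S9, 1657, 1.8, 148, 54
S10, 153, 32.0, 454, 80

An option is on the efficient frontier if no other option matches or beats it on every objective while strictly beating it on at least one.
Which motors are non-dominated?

S1: not dominated (best mass).
S2: not dominated (best efficiency).
S3: dominated by S2 (mass 202≤899, torque 24.3≥5.2, cost 478≤569, efficiency 95≥59).
S4: not dominated (best cost).
S5: not dominated (best torque).
S6: not dominated.
S7: dominated by S10 (mass 153≤812, torque 32.0≥31.1, cost 454≤596, efficiency 80≥73).
S8: not dominated.
S9: dominated by S4 (mass 1291≤1657, torque 33.2≥1.8, cost 117≤148, efficiency 57≥54).
S10: not dominated.

S1, S2, S4, S5, S6, S8, S10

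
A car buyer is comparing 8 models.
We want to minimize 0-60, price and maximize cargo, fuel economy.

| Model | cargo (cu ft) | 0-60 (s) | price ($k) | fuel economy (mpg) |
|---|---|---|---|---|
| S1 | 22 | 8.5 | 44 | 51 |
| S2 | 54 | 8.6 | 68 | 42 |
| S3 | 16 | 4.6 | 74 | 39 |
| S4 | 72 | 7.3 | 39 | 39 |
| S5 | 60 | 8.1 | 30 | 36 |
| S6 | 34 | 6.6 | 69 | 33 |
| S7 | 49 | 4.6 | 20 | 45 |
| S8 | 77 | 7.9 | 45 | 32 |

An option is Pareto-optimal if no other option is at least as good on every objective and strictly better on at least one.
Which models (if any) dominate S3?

S7

S7: cargo 49≥16, 0-60 4.6≤4.6, price 20≤74, fuel economy 45≥39 — dominates S3.
Others (S1, S2, S4, S5, S6, S8) are each worse than S3 on at least one objective.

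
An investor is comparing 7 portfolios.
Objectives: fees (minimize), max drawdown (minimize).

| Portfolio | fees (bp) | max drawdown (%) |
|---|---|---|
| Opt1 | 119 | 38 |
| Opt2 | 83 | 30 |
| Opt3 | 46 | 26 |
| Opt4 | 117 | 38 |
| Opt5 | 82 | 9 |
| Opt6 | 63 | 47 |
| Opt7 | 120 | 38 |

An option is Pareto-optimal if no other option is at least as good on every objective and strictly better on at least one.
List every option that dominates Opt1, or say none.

Opt2, Opt3, Opt4, Opt5

Opt2: fees 83≤119, max drawdown 30≤38 — dominates Opt1.
Opt3: fees 46≤119, max drawdown 26≤38 — dominates Opt1.
Opt4: fees 117≤119, max drawdown 38≤38 — dominates Opt1.
Opt5: fees 82≤119, max drawdown 9≤38 — dominates Opt1.
Others (Opt6, Opt7) are each worse than Opt1 on at least one objective.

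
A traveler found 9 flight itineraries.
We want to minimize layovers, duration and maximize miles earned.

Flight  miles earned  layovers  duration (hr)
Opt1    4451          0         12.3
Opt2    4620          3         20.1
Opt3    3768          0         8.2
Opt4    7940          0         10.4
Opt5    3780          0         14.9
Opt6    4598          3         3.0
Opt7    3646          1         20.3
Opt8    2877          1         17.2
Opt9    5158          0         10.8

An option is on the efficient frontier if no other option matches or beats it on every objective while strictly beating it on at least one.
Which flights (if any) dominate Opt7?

Opt1: miles earned 4451≥3646, layovers 0≤1, duration 12.3≤20.3 — dominates Opt7.
Opt3: miles earned 3768≥3646, layovers 0≤1, duration 8.2≤20.3 — dominates Opt7.
Opt4: miles earned 7940≥3646, layovers 0≤1, duration 10.4≤20.3 — dominates Opt7.
Opt5: miles earned 3780≥3646, layovers 0≤1, duration 14.9≤20.3 — dominates Opt7.
Opt9: miles earned 5158≥3646, layovers 0≤1, duration 10.8≤20.3 — dominates Opt7.
Others (Opt2, Opt6, Opt8) are each worse than Opt7 on at least one objective.

Opt1, Opt3, Opt4, Opt5, Opt9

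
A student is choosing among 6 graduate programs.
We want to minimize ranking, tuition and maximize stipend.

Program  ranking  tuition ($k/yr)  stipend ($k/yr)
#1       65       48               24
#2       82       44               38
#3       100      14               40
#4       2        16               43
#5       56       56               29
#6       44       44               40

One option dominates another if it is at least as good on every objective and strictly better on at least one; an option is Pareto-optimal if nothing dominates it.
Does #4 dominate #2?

Yes

#4 vs #2: ranking 2≤82, tuition 16≤44, stipend 43≥38 — #4 is at least as good on every objective with at least one strict improvement.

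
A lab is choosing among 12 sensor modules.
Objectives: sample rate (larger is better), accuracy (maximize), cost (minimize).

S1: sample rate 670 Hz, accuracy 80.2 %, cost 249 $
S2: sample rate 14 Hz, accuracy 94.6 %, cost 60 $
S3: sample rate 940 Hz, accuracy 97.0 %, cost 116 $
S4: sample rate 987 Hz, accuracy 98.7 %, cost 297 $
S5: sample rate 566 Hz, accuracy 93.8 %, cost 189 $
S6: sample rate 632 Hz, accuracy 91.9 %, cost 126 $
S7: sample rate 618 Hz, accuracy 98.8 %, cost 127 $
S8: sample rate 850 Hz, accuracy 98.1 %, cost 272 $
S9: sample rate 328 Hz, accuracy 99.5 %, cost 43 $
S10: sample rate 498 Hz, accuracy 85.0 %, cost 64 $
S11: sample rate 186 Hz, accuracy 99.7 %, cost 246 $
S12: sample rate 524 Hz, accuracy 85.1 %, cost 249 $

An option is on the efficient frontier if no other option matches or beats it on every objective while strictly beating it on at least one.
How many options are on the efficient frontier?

7

S1: dominated by S3 (sample rate 940≥670, accuracy 97.0≥80.2, cost 116≤249).
S2: dominated by S9 (sample rate 328≥14, accuracy 99.5≥94.6, cost 43≤60).
S3: not dominated.
S4: not dominated (best sample rate).
S5: dominated by S3 (sample rate 940≥566, accuracy 97.0≥93.8, cost 116≤189).
S6: dominated by S3 (sample rate 940≥632, accuracy 97.0≥91.9, cost 116≤126).
S7: not dominated.
S8: not dominated.
S9: not dominated (best cost).
S10: not dominated.
S11: not dominated (best accuracy).
S12: dominated by S3 (sample rate 940≥524, accuracy 97.0≥85.1, cost 116≤249).
Pareto-optimal: S3, S4, S7, S8, S9, S10, S11 → 7.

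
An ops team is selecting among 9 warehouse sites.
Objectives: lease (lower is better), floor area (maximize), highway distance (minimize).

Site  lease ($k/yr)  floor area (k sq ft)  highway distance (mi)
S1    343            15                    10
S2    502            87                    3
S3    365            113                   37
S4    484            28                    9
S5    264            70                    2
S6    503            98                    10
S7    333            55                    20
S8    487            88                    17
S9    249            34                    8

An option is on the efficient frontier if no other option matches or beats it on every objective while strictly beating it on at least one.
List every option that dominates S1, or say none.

S5: lease 264≤343, floor area 70≥15, highway distance 2≤10 — dominates S1.
S9: lease 249≤343, floor area 34≥15, highway distance 8≤10 — dominates S1.
Others (S2, S3, S4, S6, S7, S8) are each worse than S1 on at least one objective.

S5, S9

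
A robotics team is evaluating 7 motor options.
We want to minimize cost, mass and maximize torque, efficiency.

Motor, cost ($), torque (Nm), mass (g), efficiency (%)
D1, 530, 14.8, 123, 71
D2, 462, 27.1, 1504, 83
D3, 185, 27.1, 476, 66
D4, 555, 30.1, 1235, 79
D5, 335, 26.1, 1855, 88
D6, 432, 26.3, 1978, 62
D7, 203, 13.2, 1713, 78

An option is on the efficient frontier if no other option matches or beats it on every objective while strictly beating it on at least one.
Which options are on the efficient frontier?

D1, D2, D3, D4, D5, D7

D1: not dominated (best mass).
D2: not dominated.
D3: not dominated (best cost).
D4: not dominated (best torque).
D5: not dominated (best efficiency).
D6: dominated by D3 (cost 185≤432, torque 27.1≥26.3, mass 476≤1978, efficiency 66≥62).
D7: not dominated.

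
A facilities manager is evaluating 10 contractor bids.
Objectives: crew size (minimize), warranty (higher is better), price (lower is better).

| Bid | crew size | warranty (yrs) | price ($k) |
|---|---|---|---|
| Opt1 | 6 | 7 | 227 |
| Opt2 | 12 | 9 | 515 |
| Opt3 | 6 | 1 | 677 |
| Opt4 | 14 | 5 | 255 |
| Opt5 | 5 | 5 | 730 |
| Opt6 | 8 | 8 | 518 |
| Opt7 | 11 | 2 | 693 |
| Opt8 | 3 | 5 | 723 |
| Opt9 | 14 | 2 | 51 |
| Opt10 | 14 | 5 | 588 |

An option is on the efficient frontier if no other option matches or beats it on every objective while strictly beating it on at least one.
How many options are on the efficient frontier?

Opt1: not dominated.
Opt2: not dominated (best warranty).
Opt3: dominated by Opt1 (crew size 6≤6, warranty 7≥1, price 227≤677).
Opt4: dominated by Opt1 (crew size 6≤14, warranty 7≥5, price 227≤255).
Opt5: dominated by Opt8 (crew size 3≤5, warranty 5≥5, price 723≤730).
Opt6: not dominated.
Opt7: dominated by Opt1 (crew size 6≤11, warranty 7≥2, price 227≤693).
Opt8: not dominated (best crew size).
Opt9: not dominated (best price).
Opt10: dominated by Opt1 (crew size 6≤14, warranty 7≥5, price 227≤588).
Pareto-optimal: Opt1, Opt2, Opt6, Opt8, Opt9 → 5.

5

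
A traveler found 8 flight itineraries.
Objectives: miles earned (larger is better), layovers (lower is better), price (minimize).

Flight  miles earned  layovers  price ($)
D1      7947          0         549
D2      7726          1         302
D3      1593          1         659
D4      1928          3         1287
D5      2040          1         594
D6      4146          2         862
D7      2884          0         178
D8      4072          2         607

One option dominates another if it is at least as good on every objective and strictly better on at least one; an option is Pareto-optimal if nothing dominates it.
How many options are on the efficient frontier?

3

D1: not dominated (best miles earned).
D2: not dominated.
D3: dominated by D1 (miles earned 7947≥1593, layovers 0≤1, price 549≤659).
D4: dominated by D1 (miles earned 7947≥1928, layovers 0≤3, price 549≤1287).
D5: dominated by D1 (miles earned 7947≥2040, layovers 0≤1, price 549≤594).
D6: dominated by D1 (miles earned 7947≥4146, layovers 0≤2, price 549≤862).
D7: not dominated (best price).
D8: dominated by D1 (miles earned 7947≥4072, layovers 0≤2, price 549≤607).
Pareto-optimal: D1, D2, D7 → 3.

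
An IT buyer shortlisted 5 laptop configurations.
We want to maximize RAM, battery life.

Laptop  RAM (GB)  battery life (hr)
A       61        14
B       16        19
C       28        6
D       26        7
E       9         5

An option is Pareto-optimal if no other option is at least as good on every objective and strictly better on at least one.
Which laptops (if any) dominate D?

A

A: RAM 61≥26, battery life 14≥7 — dominates D.
Others (B, C, E) are each worse than D on at least one objective.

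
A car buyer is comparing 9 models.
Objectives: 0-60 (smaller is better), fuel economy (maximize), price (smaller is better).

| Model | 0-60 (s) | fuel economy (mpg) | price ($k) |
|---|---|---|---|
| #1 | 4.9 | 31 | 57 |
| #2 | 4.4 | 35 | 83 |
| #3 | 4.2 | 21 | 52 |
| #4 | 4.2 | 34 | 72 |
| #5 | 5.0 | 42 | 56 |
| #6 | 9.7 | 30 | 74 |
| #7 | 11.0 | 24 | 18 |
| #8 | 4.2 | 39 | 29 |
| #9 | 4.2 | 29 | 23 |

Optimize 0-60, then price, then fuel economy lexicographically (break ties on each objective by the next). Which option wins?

#9

First minimize 0-60: best is 4.2, kept {#3, #4, #8, #9}.
Then minimize price: best is 23, kept {#9}.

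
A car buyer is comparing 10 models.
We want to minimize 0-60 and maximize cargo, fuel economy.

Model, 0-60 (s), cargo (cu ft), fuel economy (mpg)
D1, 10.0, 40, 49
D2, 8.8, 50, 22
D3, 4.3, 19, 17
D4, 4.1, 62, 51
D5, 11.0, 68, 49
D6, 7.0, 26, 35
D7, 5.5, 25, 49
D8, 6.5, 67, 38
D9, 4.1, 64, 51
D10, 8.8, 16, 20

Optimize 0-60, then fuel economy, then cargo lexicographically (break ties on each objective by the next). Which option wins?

First minimize 0-60: best is 4.1, kept {D4, D9}.
Then maximize fuel economy: best is 51, kept {D4, D9}.
Then maximize cargo: best is 64, kept {D9}.

D9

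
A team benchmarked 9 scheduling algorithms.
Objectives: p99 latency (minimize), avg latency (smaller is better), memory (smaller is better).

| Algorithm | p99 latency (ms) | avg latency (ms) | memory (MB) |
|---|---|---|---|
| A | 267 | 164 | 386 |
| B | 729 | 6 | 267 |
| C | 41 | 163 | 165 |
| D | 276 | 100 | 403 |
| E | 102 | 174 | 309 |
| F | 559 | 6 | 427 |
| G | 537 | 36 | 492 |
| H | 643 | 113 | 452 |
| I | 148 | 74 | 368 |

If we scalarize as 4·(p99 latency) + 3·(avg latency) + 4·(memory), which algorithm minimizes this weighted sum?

A: 4·267 + 3·164 + 4·386 = 3104
B: 4·729 + 3·6 + 4·267 = 4002
C: 4·41 + 3·163 + 4·165 = 1313
D: 4·276 + 3·100 + 4·403 = 3016
E: 4·102 + 3·174 + 4·309 = 2166
F: 4·559 + 3·6 + 4·427 = 3962
G: 4·537 + 3·36 + 4·492 = 4224
H: 4·643 + 3·113 + 4·452 = 4719
I: 4·148 + 3·74 + 4·368 = 2286
Lowest: C at 1313.

C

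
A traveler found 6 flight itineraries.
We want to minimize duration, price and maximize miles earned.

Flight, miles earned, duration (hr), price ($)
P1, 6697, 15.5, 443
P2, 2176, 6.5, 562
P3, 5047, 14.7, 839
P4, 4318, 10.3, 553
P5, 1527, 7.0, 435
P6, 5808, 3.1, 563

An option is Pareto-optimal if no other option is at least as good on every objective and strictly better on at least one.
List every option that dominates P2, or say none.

none

P1: worse on duration (15.5 vs 6.5).
P3: worse on duration (14.7 vs 6.5).
P4: worse on duration (10.3 vs 6.5).
P5: worse on miles earned (1527 vs 2176).
P6: worse on price (563 vs 562).
No option dominates P2.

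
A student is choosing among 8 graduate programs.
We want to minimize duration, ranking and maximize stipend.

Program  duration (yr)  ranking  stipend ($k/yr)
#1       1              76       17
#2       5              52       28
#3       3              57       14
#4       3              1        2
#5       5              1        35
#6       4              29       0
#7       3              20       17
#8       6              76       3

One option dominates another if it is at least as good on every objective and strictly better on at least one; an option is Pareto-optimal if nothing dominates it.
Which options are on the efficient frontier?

#1, #4, #5, #7

#1: not dominated (best duration).
#2: dominated by #5 (duration 5≤5, ranking 1≤52, stipend 35≥28).
#3: dominated by #7 (duration 3≤3, ranking 20≤57, stipend 17≥14).
#4: not dominated.
#5: not dominated (best stipend).
#6: dominated by #4 (duration 3≤4, ranking 1≤29, stipend 2≥0).
#7: not dominated.
#8: dominated by #1 (duration 1≤6, ranking 76≤76, stipend 17≥3).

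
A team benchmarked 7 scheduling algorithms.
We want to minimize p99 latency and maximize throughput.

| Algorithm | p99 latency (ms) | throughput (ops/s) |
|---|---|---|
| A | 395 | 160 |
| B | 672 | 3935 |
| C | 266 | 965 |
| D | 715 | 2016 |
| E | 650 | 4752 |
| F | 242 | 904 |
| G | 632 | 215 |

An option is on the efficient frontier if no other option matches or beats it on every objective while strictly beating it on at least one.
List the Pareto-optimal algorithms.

A: dominated by C (p99 latency 266≤395, throughput 965≥160).
B: dominated by E (p99 latency 650≤672, throughput 4752≥3935).
C: not dominated.
D: dominated by B (p99 latency 672≤715, throughput 3935≥2016).
E: not dominated (best throughput).
F: not dominated (best p99 latency).
G: dominated by C (p99 latency 266≤632, throughput 965≥215).

C, E, F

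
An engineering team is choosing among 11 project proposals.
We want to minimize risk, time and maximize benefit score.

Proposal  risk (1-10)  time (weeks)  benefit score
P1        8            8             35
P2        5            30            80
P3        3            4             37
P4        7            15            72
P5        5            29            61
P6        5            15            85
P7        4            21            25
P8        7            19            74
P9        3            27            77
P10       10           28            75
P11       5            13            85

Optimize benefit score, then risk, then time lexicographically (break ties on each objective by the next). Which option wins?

P11

First maximize benefit score: best is 85, kept {P6, P11}.
Then minimize risk: best is 5, kept {P6, P11}.
Then minimize time: best is 13, kept {P11}.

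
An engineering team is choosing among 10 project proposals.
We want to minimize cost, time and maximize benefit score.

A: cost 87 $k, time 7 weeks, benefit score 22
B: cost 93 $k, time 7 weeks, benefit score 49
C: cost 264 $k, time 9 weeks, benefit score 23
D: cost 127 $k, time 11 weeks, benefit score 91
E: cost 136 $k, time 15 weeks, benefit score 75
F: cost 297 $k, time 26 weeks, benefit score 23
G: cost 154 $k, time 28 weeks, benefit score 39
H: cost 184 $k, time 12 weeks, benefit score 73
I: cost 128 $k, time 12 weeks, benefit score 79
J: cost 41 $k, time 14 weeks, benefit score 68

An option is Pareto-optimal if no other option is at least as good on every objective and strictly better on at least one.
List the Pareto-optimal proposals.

A, B, D, J

A: not dominated.
B: not dominated.
C: dominated by B (cost 93≤264, time 7≤9, benefit score 49≥23).
D: not dominated (best benefit score).
E: dominated by D (cost 127≤136, time 11≤15, benefit score 91≥75).
F: dominated by B (cost 93≤297, time 7≤26, benefit score 49≥23).
G: dominated by B (cost 93≤154, time 7≤28, benefit score 49≥39).
H: dominated by D (cost 127≤184, time 11≤12, benefit score 91≥73).
I: dominated by D (cost 127≤128, time 11≤12, benefit score 91≥79).
J: not dominated (best cost).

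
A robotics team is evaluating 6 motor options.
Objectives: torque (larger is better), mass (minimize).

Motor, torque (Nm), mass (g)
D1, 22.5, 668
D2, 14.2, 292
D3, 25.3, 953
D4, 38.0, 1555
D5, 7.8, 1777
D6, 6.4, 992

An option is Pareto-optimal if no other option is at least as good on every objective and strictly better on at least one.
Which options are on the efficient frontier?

D1: not dominated.
D2: not dominated (best mass).
D3: not dominated.
D4: not dominated (best torque).
D5: dominated by D1 (torque 22.5≥7.8, mass 668≤1777).
D6: dominated by D1 (torque 22.5≥6.4, mass 668≤992).

D1, D2, D3, D4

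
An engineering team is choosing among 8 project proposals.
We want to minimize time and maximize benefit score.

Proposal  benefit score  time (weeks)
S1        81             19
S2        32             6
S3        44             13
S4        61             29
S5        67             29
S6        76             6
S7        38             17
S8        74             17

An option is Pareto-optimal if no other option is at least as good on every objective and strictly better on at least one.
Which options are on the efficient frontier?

S1, S6

S1: not dominated (best benefit score).
S2: dominated by S6 (benefit score 76≥32, time 6≤6).
S3: dominated by S6 (benefit score 76≥44, time 6≤13).
S4: dominated by S1 (benefit score 81≥61, time 19≤29).
S5: dominated by S1 (benefit score 81≥67, time 19≤29).
S6: not dominated.
S7: dominated by S3 (benefit score 44≥38, time 13≤17).
S8: dominated by S6 (benefit score 76≥74, time 6≤17).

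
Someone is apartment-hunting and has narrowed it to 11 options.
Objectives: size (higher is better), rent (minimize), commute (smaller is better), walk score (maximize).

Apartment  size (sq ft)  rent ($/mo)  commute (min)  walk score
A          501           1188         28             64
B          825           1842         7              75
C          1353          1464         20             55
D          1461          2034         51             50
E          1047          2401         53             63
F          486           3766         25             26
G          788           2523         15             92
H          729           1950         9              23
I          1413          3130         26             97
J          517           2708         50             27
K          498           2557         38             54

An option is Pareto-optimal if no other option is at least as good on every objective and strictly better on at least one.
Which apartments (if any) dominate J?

B: size 825≥517, rent 1842≤2708, commute 7≤50, walk score 75≥27 — dominates J.
C: size 1353≥517, rent 1464≤2708, commute 20≤50, walk score 55≥27 — dominates J.
G: size 788≥517, rent 2523≤2708, commute 15≤50, walk score 92≥27 — dominates J.
Others (A, D, E, F, H, I, K) are each worse than J on at least one objective.

B, C, G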